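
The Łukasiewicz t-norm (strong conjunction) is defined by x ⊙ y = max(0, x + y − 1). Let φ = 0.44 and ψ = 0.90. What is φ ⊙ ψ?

φ ⊙ ψ = max(0, 0.44 + 0.90 − 1) = max(0, 0.34) = 0.34
For comparison, the Gödel (minimum) t-norm min(x, y) would give 0.44.

0.34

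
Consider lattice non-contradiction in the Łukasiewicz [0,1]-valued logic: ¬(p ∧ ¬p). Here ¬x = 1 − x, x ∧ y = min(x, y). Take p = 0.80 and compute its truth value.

¬p = 1 − 0.80 = 0.20
p ∧ ¬p = min(0.80, 0.20) = 0.20
¬(p ∧ ¬p) = 1 − 0.20 = 0.80
(The value 0.80 < 1 shows this instance is not satisfied; not a Ł∞-tautology — its value is 1 − min(a, 1−a).)

0.80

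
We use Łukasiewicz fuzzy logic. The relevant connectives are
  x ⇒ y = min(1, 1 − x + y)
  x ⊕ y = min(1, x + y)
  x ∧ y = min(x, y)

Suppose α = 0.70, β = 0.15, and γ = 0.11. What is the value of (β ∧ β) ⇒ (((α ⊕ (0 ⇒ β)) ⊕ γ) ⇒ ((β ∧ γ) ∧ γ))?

β ∧ β = min(0.15, 0.15) = 0.15
0 ⇒ β = min(1, 1 − 0.00 + 0.15) = min(1, 1.15) = 1.00
α ⊕ (0 ⇒ β) = min(1, 0.70 + 1.00) = min(1, 1.70) = 1.00
(α ⊕ (0 ⇒ β)) ⊕ γ = min(1, 1.00 + 0.11) = min(1, 1.11) = 1.00
β ∧ γ = min(0.15, 0.11) = 0.11
(β ∧ γ) ∧ γ = min(0.11, 0.11) = 0.11
((α ⊕ (0 ⇒ β)) ⊕ γ) ⇒ ((β ∧ γ) ∧ γ) = min(1, 1 − 1.00 + 0.11) = min(1, 0.11) = 0.11
(β ∧ β) ⇒ (((α ⊕ (0 ⇒ β)) ⊕ γ) ⇒ ((β ∧ γ) ∧ γ)) = min(1, 1 − 0.15 + 0.11) = min(1, 0.96) = 0.96

0.96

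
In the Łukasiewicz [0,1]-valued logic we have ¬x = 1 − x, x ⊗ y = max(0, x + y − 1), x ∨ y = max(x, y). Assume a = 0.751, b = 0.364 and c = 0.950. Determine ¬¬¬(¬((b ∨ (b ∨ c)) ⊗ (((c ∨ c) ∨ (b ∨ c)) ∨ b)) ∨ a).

b ∨ c = max(0.364, 0.950) = 0.950
b ∨ (b ∨ c) = max(0.364, 0.950) = 0.950
c ∨ c = max(0.950, 0.950) = 0.950
(c ∨ c) ∨ (b ∨ c) = max(0.950, 0.950) = 0.950
((c ∨ c) ∨ (b ∨ c)) ∨ b = max(0.950, 0.364) = 0.950
(b ∨ (b ∨ c)) ⊗ (((c ∨ c) ∨ (b ∨ c)) ∨ b) = max(0, 0.950 + 0.950 − 1) = max(0, 0.900) = 0.900
¬((b ∨ (b ∨ c)) ⊗ (((c ∨ c) ∨ (b ∨ c)) ∨ b)) = 1 − 0.900 = 0.100
¬((b ∨ (b ∨ c)) ⊗ (((c ∨ c) ∨ (b ∨ c)) ∨ b)) ∨ a = max(0.100, 0.751) = 0.751
¬(¬((b ∨ (b ∨ c)) ⊗ (((c ∨ c) ∨ (b ∨ c)) ∨ b)) ∨ a) = 1 − 0.751 = 0.249
¬¬(¬((b ∨ (b ∨ c)) ⊗ (((c ∨ c) ∨ (b ∨ c)) ∨ b)) ∨ a) = 1 − 0.249 = 0.751
¬¬¬(¬((b ∨ (b ∨ c)) ⊗ (((c ∨ c) ∨ (b ∨ c)) ∨ b)) ∨ a) = 1 − 0.751 = 0.249

0.249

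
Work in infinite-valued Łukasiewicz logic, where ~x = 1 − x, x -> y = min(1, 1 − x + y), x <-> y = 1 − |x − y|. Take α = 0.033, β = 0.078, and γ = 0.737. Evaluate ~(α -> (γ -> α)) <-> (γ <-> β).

0.659

γ -> α = min(1, 1 − 0.737 + 0.033) = min(1, 0.296) = 0.296
α -> (γ -> α) = min(1, 1 − 0.033 + 0.296) = min(1, 1.263) = 1.000
~(α -> (γ -> α)) = 1 − 1.000 = 0.000
γ <-> β = 1 − |0.737 − 0.078| = 1 − 0.659 = 0.341
~(α -> (γ -> α)) <-> (γ <-> β) = 1 − |0.000 − 0.341| = 1 − 0.341 = 0.659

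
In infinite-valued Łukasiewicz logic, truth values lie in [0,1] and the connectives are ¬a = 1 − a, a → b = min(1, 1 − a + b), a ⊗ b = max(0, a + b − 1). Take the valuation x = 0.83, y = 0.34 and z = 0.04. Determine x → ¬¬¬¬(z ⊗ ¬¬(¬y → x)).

¬y = 1 − 0.34 = 0.66
¬y → x = min(1, 1 − 0.66 + 0.83) = min(1, 1.17) = 1.00
¬(¬y → x) = 1 − 1.00 = 0.00
¬¬(¬y → x) = 1 − 0.00 = 1.00
z ⊗ ¬¬(¬y → x) = max(0, 0.04 + 1.00 − 1) = max(0, 0.04) = 0.04
¬(z ⊗ ¬¬(¬y → x)) = 1 − 0.04 = 0.96
¬¬(z ⊗ ¬¬(¬y → x)) = 1 − 0.96 = 0.04
¬¬¬(z ⊗ ¬¬(¬y → x)) = 1 − 0.04 = 0.96
¬¬¬¬(z ⊗ ¬¬(¬y → x)) = 1 − 0.96 = 0.04
x → ¬¬¬¬(z ⊗ ¬¬(¬y → x)) = min(1, 1 − 0.83 + 0.04) = min(1, 0.21) = 0.21

0.21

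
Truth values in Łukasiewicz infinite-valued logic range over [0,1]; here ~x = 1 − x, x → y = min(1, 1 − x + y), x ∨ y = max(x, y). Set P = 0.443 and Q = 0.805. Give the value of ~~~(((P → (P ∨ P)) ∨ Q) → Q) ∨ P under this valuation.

P ∨ P = max(0.443, 0.443) = 0.443
P → (P ∨ P) = min(1, 1 − 0.443 + 0.443) = min(1, 1.000) = 1.000
(P → (P ∨ P)) ∨ Q = max(1.000, 0.805) = 1.000
((P → (P ∨ P)) ∨ Q) → Q = min(1, 1 − 1.000 + 0.805) = min(1, 0.805) = 0.805
~(((P → (P ∨ P)) ∨ Q) → Q) = 1 − 0.805 = 0.195
~~(((P → (P ∨ P)) ∨ Q) → Q) = 1 − 0.195 = 0.805
~~~(((P → (P ∨ P)) ∨ Q) → Q) = 1 − 0.805 = 0.195
~~~(((P → (P ∨ P)) ∨ Q) → Q) ∨ P = max(0.195, 0.443) = 0.443

0.443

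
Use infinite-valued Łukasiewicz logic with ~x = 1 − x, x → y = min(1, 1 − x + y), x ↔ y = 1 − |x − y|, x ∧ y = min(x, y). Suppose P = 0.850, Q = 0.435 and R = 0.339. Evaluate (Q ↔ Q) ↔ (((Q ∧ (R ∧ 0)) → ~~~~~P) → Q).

0.435

Q ↔ Q = 1 − |0.435 − 0.435| = 1 − 0.000 = 1.000
R ∧ 0 = min(0.339, 0.000) = 0.000
Q ∧ (R ∧ 0) = min(0.435, 0.000) = 0.000
~P = 1 − 0.850 = 0.150
~~P = 1 − 0.150 = 0.850
~~~P = 1 − 0.850 = 0.150
~~~~P = 1 − 0.150 = 0.850
~~~~~P = 1 − 0.850 = 0.150
(Q ∧ (R ∧ 0)) → ~~~~~P = min(1, 1 − 0.000 + 0.150) = min(1, 1.150) = 1.000
((Q ∧ (R ∧ 0)) → ~~~~~P) → Q = min(1, 1 − 1.000 + 0.435) = min(1, 0.435) = 0.435
(Q ↔ Q) ↔ (((Q ∧ (R ∧ 0)) → ~~~~~P) → Q) = 1 − |1.000 − 0.435| = 1 − 0.565 = 0.435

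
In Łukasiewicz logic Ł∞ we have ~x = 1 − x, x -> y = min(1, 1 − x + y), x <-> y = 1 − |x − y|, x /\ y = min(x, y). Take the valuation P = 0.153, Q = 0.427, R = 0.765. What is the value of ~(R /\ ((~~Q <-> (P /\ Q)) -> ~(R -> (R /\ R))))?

0.726

~Q = 1 − 0.427 = 0.573
~~Q = 1 − 0.573 = 0.427
P /\ Q = min(0.153, 0.427) = 0.153
~~Q <-> (P /\ Q) = 1 − |0.427 − 0.153| = 1 − 0.274 = 0.726
R /\ R = min(0.765, 0.765) = 0.765
R -> (R /\ R) = min(1, 1 − 0.765 + 0.765) = min(1, 1.000) = 1.000
~(R -> (R /\ R)) = 1 − 1.000 = 0.000
(~~Q <-> (P /\ Q)) -> ~(R -> (R /\ R)) = min(1, 1 − 0.726 + 0.000) = min(1, 0.274) = 0.274
R /\ ((~~Q <-> (P /\ Q)) -> ~(R -> (R /\ R))) = min(0.765, 0.274) = 0.274
~(R /\ ((~~Q <-> (P /\ Q)) -> ~(R -> (R /\ R)))) = 1 − 0.274 = 0.726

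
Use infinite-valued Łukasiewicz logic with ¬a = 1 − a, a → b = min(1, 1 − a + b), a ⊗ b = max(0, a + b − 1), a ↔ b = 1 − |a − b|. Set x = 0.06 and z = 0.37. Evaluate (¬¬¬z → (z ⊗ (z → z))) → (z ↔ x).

0.95

¬z = 1 − 0.37 = 0.63
¬¬z = 1 − 0.63 = 0.37
¬¬¬z = 1 − 0.37 = 0.63
z → z = min(1, 1 − 0.37 + 0.37) = min(1, 1.00) = 1.00
z ⊗ (z → z) = max(0, 0.37 + 1.00 − 1) = max(0, 0.37) = 0.37
¬¬¬z → (z ⊗ (z → z)) = min(1, 1 − 0.63 + 0.37) = min(1, 0.74) = 0.74
z ↔ x = 1 − |0.37 − 0.06| = 1 − 0.31 = 0.69
(¬¬¬z → (z ⊗ (z → z))) → (z ↔ x) = min(1, 1 − 0.74 + 0.69) = min(1, 0.95) = 0.95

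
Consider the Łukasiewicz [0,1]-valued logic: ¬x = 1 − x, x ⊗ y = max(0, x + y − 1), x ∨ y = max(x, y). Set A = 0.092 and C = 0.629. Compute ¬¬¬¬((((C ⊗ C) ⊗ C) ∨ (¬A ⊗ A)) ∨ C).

C ⊗ C = max(0, 0.629 + 0.629 − 1) = max(0, 0.258) = 0.258
(C ⊗ C) ⊗ C = max(0, 0.258 + 0.629 − 1) = max(0, -0.113) = 0.000
¬A = 1 − 0.092 = 0.908
¬A ⊗ A = max(0, 0.908 + 0.092 − 1) = max(0, 0.000) = 0.000
((C ⊗ C) ⊗ C) ∨ (¬A ⊗ A) = max(0.000, 0.000) = 0.000
(((C ⊗ C) ⊗ C) ∨ (¬A ⊗ A)) ∨ C = max(0.000, 0.629) = 0.629
¬((((C ⊗ C) ⊗ C) ∨ (¬A ⊗ A)) ∨ C) = 1 − 0.629 = 0.371
¬¬((((C ⊗ C) ⊗ C) ∨ (¬A ⊗ A)) ∨ C) = 1 − 0.371 = 0.629
¬¬¬((((C ⊗ C) ⊗ C) ∨ (¬A ⊗ A)) ∨ C) = 1 − 0.629 = 0.371
¬¬¬¬((((C ⊗ C) ⊗ C) ∨ (¬A ⊗ A)) ∨ C) = 1 − 0.371 = 0.629

0.629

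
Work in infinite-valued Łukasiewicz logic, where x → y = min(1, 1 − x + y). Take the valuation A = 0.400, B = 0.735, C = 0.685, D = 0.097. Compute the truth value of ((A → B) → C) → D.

A → B = min(1, 1 − 0.400 + 0.735) = min(1, 1.335) = 1.000
(A → B) → C = min(1, 1 − 1.000 + 0.685) = min(1, 0.685) = 0.685
((A → B) → C) → D = min(1, 1 − 0.685 + 0.097) = min(1, 0.412) = 0.412

0.412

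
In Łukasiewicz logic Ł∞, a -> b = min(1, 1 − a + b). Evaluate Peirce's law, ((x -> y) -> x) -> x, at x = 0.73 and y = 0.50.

0.77

x -> y = min(1, 1 − 0.73 + 0.50) = min(1, 0.77) = 0.77
(x -> y) -> x = min(1, 1 − 0.77 + 0.73) = min(1, 0.96) = 0.96
((x -> y) -> x) -> x = min(1, 1 − 0.96 + 0.73) = min(1, 0.77) = 0.77
(The value 0.77 < 1 shows this instance is not satisfied; not a Ł∞-tautology in general.)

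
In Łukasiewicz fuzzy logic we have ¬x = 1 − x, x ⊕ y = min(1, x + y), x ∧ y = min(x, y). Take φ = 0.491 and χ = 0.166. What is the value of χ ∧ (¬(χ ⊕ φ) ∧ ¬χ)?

χ ⊕ φ = min(1, 0.166 + 0.491) = min(1, 0.657) = 0.657
¬(χ ⊕ φ) = 1 − 0.657 = 0.343
¬χ = 1 − 0.166 = 0.834
¬(χ ⊕ φ) ∧ ¬χ = min(0.343, 0.834) = 0.343
χ ∧ (¬(χ ⊕ φ) ∧ ¬χ) = min(0.166, 0.343) = 0.166

0.166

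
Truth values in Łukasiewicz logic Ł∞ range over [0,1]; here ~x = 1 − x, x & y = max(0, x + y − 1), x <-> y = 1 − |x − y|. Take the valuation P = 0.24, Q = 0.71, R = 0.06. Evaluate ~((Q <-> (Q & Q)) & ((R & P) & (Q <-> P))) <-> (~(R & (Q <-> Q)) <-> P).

Q & Q = max(0, 0.71 + 0.71 − 1) = max(0, 0.42) = 0.42
Q <-> (Q & Q) = 1 − |0.71 − 0.42| = 1 − 0.29 = 0.71
R & P = max(0, 0.06 + 0.24 − 1) = max(0, -0.70) = 0.00
Q <-> P = 1 − |0.71 − 0.24| = 1 − 0.47 = 0.53
(R & P) & (Q <-> P) = max(0, 0.00 + 0.53 − 1) = max(0, -0.47) = 0.00
(Q <-> (Q & Q)) & ((R & P) & (Q <-> P)) = max(0, 0.71 + 0.00 − 1) = max(0, -0.29) = 0.00
~((Q <-> (Q & Q)) & ((R & P) & (Q <-> P))) = 1 − 0.00 = 1.00
Q <-> Q = 1 − |0.71 − 0.71| = 1 − 0.00 = 1.00
R & (Q <-> Q) = max(0, 0.06 + 1.00 − 1) = max(0, 0.06) = 0.06
~(R & (Q <-> Q)) = 1 − 0.06 = 0.94
~(R & (Q <-> Q)) <-> P = 1 − |0.94 − 0.24| = 1 − 0.70 = 0.30
~((Q <-> (Q & Q)) & ((R & P) & (Q <-> P))) <-> (~(R & (Q <-> Q)) <-> P) = 1 − |1.00 − 0.30| = 1 − 0.70 = 0.30

0.30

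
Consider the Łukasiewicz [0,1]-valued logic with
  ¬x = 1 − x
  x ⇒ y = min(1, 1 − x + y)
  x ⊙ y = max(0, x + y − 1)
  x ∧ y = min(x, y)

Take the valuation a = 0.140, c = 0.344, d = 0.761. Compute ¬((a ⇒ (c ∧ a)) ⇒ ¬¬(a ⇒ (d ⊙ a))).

c ∧ a = min(0.344, 0.140) = 0.140
a ⇒ (c ∧ a) = min(1, 1 − 0.140 + 0.140) = min(1, 1.000) = 1.000
d ⊙ a = max(0, 0.761 + 0.140 − 1) = max(0, -0.099) = 0.000
a ⇒ (d ⊙ a) = min(1, 1 − 0.140 + 0.000) = min(1, 0.860) = 0.860
¬(a ⇒ (d ⊙ a)) = 1 − 0.860 = 0.140
¬¬(a ⇒ (d ⊙ a)) = 1 − 0.140 = 0.860
(a ⇒ (c ∧ a)) ⇒ ¬¬(a ⇒ (d ⊙ a)) = min(1, 1 − 1.000 + 0.860) = min(1, 0.860) = 0.860
¬((a ⇒ (c ∧ a)) ⇒ ¬¬(a ⇒ (d ⊙ a))) = 1 − 0.860 = 0.140

0.140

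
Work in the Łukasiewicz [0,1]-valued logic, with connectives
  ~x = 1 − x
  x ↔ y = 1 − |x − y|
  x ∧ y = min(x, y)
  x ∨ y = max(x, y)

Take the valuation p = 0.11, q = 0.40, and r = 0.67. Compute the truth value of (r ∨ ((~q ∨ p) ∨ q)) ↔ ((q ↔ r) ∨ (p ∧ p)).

~q = 1 − 0.40 = 0.60
~q ∨ p = max(0.60, 0.11) = 0.60
(~q ∨ p) ∨ q = max(0.60, 0.40) = 0.60
r ∨ ((~q ∨ p) ∨ q) = max(0.67, 0.60) = 0.67
q ↔ r = 1 − |0.40 − 0.67| = 1 − 0.27 = 0.73
p ∧ p = min(0.11, 0.11) = 0.11
(q ↔ r) ∨ (p ∧ p) = max(0.73, 0.11) = 0.73
(r ∨ ((~q ∨ p) ∨ q)) ↔ ((q ↔ r) ∨ (p ∧ p)) = 1 − |0.67 − 0.73| = 1 − 0.06 = 0.94

0.94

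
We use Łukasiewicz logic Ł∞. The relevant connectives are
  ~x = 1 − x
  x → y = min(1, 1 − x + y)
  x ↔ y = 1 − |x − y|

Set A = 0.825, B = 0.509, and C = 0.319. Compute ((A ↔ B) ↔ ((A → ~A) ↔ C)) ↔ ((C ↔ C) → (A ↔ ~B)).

0.951

A ↔ B = 1 − |0.825 − 0.509| = 1 − 0.316 = 0.684
~A = 1 − 0.825 = 0.175
A → ~A = min(1, 1 − 0.825 + 0.175) = min(1, 0.350) = 0.350
(A → ~A) ↔ C = 1 − |0.350 − 0.319| = 1 − 0.031 = 0.969
(A ↔ B) ↔ ((A → ~A) ↔ C) = 1 − |0.684 − 0.969| = 1 − 0.285 = 0.715
C ↔ C = 1 − |0.319 − 0.319| = 1 − 0.000 = 1.000
~B = 1 − 0.509 = 0.491
A ↔ ~B = 1 − |0.825 − 0.491| = 1 − 0.334 = 0.666
(C ↔ C) → (A ↔ ~B) = min(1, 1 − 1.000 + 0.666) = min(1, 0.666) = 0.666
((A ↔ B) ↔ ((A → ~A) ↔ C)) ↔ ((C ↔ C) → (A ↔ ~B)) = 1 − |0.715 − 0.666| = 1 − 0.049 = 0.951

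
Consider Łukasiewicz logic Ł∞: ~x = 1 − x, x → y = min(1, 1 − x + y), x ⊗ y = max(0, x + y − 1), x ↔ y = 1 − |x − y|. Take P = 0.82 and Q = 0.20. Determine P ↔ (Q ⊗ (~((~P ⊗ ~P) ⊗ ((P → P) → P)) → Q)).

~P = 1 − 0.82 = 0.18
~P ⊗ ~P = max(0, 0.18 + 0.18 − 1) = max(0, -0.64) = 0.00
P → P = min(1, 1 − 0.82 + 0.82) = min(1, 1.00) = 1.00
(P → P) → P = min(1, 1 − 1.00 + 0.82) = min(1, 0.82) = 0.82
(~P ⊗ ~P) ⊗ ((P → P) → P) = max(0, 0.00 + 0.82 − 1) = max(0, -0.18) = 0.00
~((~P ⊗ ~P) ⊗ ((P → P) → P)) = 1 − 0.00 = 1.00
~((~P ⊗ ~P) ⊗ ((P → P) → P)) → Q = min(1, 1 − 1.00 + 0.20) = min(1, 0.20) = 0.20
Q ⊗ (~((~P ⊗ ~P) ⊗ ((P → P) → P)) → Q) = max(0, 0.20 + 0.20 − 1) = max(0, -0.60) = 0.00
P ↔ (Q ⊗ (~((~P ⊗ ~P) ⊗ ((P → P) → P)) → Q)) = 1 − |0.82 − 0.00| = 1 − 0.82 = 0.18

0.18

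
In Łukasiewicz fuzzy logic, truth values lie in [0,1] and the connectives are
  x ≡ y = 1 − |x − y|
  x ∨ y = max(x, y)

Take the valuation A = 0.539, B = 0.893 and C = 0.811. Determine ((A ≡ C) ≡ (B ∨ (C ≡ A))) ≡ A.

0.704

A ≡ C = 1 − |0.539 − 0.811| = 1 − 0.272 = 0.728
C ≡ A = 1 − |0.811 − 0.539| = 1 − 0.272 = 0.728
B ∨ (C ≡ A) = max(0.893, 0.728) = 0.893
(A ≡ C) ≡ (B ∨ (C ≡ A)) = 1 − |0.728 − 0.893| = 1 − 0.165 = 0.835
((A ≡ C) ≡ (B ∨ (C ≡ A))) ≡ A = 1 − |0.835 − 0.539| = 1 − 0.296 = 0.704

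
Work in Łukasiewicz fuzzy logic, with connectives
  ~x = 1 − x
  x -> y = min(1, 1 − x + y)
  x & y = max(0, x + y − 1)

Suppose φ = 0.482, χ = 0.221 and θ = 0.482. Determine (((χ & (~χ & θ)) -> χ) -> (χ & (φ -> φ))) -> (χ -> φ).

1.000

~χ = 1 − 0.221 = 0.779
~χ & θ = max(0, 0.779 + 0.482 − 1) = max(0, 0.261) = 0.261
χ & (~χ & θ) = max(0, 0.221 + 0.261 − 1) = max(0, -0.518) = 0.000
(χ & (~χ & θ)) -> χ = min(1, 1 − 0.000 + 0.221) = min(1, 1.221) = 1.000
φ -> φ = min(1, 1 − 0.482 + 0.482) = min(1, 1.000) = 1.000
χ & (φ -> φ) = max(0, 0.221 + 1.000 − 1) = max(0, 0.221) = 0.221
((χ & (~χ & θ)) -> χ) -> (χ & (φ -> φ)) = min(1, 1 − 1.000 + 0.221) = min(1, 0.221) = 0.221
χ -> φ = min(1, 1 − 0.221 + 0.482) = min(1, 1.261) = 1.000
(((χ & (~χ & θ)) -> χ) -> (χ & (φ -> φ))) -> (χ -> φ) = min(1, 1 − 0.221 + 1.000) = min(1, 1.779) = 1.000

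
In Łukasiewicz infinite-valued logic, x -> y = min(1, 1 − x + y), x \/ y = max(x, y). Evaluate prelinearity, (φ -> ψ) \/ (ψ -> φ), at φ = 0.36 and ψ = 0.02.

1.00

φ -> ψ = min(1, 1 − 0.36 + 0.02) = min(1, 0.66) = 0.66
ψ -> φ = min(1, 1 − 0.02 + 0.36) = min(1, 1.34) = 1.00
(φ -> ψ) \/ (ψ -> φ) = max(0.66, 1.00) = 1.00
(As expected: a Ł∞-tautology — holds in every MV-chain.)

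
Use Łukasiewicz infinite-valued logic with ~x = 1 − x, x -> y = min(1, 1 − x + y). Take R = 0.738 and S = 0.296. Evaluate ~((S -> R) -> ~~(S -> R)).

0.000

S -> R = min(1, 1 − 0.296 + 0.738) = min(1, 1.442) = 1.000
~(S -> R) = 1 − 1.000 = 0.000
~~(S -> R) = 1 − 0.000 = 1.000
(S -> R) -> ~~(S -> R) = min(1, 1 − 1.000 + 1.000) = min(1, 1.000) = 1.000
~((S -> R) -> ~~(S -> R)) = 1 − 1.000 = 0.000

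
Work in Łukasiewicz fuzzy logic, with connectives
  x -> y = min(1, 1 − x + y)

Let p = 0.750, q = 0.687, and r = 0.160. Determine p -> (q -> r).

q -> r = min(1, 1 − 0.687 + 0.160) = min(1, 0.473) = 0.473
p -> (q -> r) = min(1, 1 − 0.750 + 0.473) = min(1, 0.723) = 0.723

0.723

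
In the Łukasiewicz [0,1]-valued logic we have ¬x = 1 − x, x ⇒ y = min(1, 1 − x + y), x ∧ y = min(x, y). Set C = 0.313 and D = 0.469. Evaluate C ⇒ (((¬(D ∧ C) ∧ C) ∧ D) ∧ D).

D ∧ C = min(0.469, 0.313) = 0.313
¬(D ∧ C) = 1 − 0.313 = 0.687
¬(D ∧ C) ∧ C = min(0.687, 0.313) = 0.313
(¬(D ∧ C) ∧ C) ∧ D = min(0.313, 0.469) = 0.313
((¬(D ∧ C) ∧ C) ∧ D) ∧ D = min(0.313, 0.469) = 0.313
C ⇒ (((¬(D ∧ C) ∧ C) ∧ D) ∧ D) = min(1, 1 − 0.313 + 0.313) = min(1, 1.000) = 1.000

1.000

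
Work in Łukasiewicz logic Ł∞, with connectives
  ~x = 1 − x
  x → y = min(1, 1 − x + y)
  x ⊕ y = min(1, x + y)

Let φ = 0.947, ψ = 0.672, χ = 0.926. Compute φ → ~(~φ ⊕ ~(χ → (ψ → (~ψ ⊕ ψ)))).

~φ = 1 − 0.947 = 0.053
~ψ = 1 − 0.672 = 0.328
~ψ ⊕ ψ = min(1, 0.328 + 0.672) = min(1, 1.000) = 1.000
ψ → (~ψ ⊕ ψ) = min(1, 1 − 0.672 + 1.000) = min(1, 1.328) = 1.000
χ → (ψ → (~ψ ⊕ ψ)) = min(1, 1 − 0.926 + 1.000) = min(1, 1.074) = 1.000
~(χ → (ψ → (~ψ ⊕ ψ))) = 1 − 1.000 = 0.000
~φ ⊕ ~(χ → (ψ → (~ψ ⊕ ψ))) = min(1, 0.053 + 0.000) = min(1, 0.053) = 0.053
~(~φ ⊕ ~(χ → (ψ → (~ψ ⊕ ψ)))) = 1 − 0.053 = 0.947
φ → ~(~φ ⊕ ~(χ → (ψ → (~ψ ⊕ ψ)))) = min(1, 1 − 0.947 + 0.947) = min(1, 1.000) = 1.000

1.000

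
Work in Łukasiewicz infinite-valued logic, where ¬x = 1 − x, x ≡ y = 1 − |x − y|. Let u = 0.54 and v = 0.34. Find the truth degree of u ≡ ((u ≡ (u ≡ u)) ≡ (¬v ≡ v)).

u ≡ u = 1 − |0.54 − 0.54| = 1 − 0.00 = 1.00
u ≡ (u ≡ u) = 1 − |0.54 − 1.00| = 1 − 0.46 = 0.54
¬v = 1 − 0.34 = 0.66
¬v ≡ v = 1 − |0.66 − 0.34| = 1 − 0.32 = 0.68
(u ≡ (u ≡ u)) ≡ (¬v ≡ v) = 1 − |0.54 − 0.68| = 1 − 0.14 = 0.86
u ≡ ((u ≡ (u ≡ u)) ≡ (¬v ≡ v)) = 1 − |0.54 − 0.86| = 1 − 0.32 = 0.68

0.68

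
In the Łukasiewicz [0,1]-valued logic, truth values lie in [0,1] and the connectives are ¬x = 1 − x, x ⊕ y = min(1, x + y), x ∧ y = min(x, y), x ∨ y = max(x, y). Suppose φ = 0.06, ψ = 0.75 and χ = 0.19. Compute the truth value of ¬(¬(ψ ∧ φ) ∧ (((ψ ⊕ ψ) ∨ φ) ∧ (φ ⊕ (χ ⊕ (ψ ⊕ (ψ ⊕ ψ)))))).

0.06

ψ ∧ φ = min(0.75, 0.06) = 0.06
¬(ψ ∧ φ) = 1 − 0.06 = 0.94
ψ ⊕ ψ = min(1, 0.75 + 0.75) = min(1, 1.50) = 1.00
(ψ ⊕ ψ) ∨ φ = max(1.00, 0.06) = 1.00
ψ ⊕ (ψ ⊕ ψ) = min(1, 0.75 + 1.00) = min(1, 1.75) = 1.00
χ ⊕ (ψ ⊕ (ψ ⊕ ψ)) = min(1, 0.19 + 1.00) = min(1, 1.19) = 1.00
φ ⊕ (χ ⊕ (ψ ⊕ (ψ ⊕ ψ))) = min(1, 0.06 + 1.00) = min(1, 1.06) = 1.00
((ψ ⊕ ψ) ∨ φ) ∧ (φ ⊕ (χ ⊕ (ψ ⊕ (ψ ⊕ ψ)))) = min(1.00, 1.00) = 1.00
¬(ψ ∧ φ) ∧ (((ψ ⊕ ψ) ∨ φ) ∧ (φ ⊕ (χ ⊕ (ψ ⊕ (ψ ⊕ ψ))))) = min(0.94, 1.00) = 0.94
¬(¬(ψ ∧ φ) ∧ (((ψ ⊕ ψ) ∨ φ) ∧ (φ ⊕ (χ ⊕ (ψ ⊕ (ψ ⊕ ψ)))))) = 1 − 0.94 = 0.06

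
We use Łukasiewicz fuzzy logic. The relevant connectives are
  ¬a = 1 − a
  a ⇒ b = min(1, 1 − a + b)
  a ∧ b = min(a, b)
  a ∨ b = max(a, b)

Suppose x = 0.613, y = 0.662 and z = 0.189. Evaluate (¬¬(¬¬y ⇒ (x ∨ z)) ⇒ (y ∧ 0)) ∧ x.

0.049

¬y = 1 − 0.662 = 0.338
¬¬y = 1 − 0.338 = 0.662
x ∨ z = max(0.613, 0.189) = 0.613
¬¬y ⇒ (x ∨ z) = min(1, 1 − 0.662 + 0.613) = min(1, 0.951) = 0.951
¬(¬¬y ⇒ (x ∨ z)) = 1 − 0.951 = 0.049
¬¬(¬¬y ⇒ (x ∨ z)) = 1 − 0.049 = 0.951
y ∧ 0 = min(0.662, 0.000) = 0.000
¬¬(¬¬y ⇒ (x ∨ z)) ⇒ (y ∧ 0) = min(1, 1 − 0.951 + 0.000) = min(1, 0.049) = 0.049
(¬¬(¬¬y ⇒ (x ∨ z)) ⇒ (y ∧ 0)) ∧ x = min(0.049, 0.613) = 0.049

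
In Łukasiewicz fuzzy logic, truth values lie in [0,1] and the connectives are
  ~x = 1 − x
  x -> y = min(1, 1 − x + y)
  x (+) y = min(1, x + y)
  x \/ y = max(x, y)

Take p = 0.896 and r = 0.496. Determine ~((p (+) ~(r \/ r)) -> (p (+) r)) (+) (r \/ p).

0.896

r \/ r = max(0.496, 0.496) = 0.496
~(r \/ r) = 1 − 0.496 = 0.504
p (+) ~(r \/ r) = min(1, 0.896 + 0.504) = min(1, 1.400) = 1.000
p (+) r = min(1, 0.896 + 0.496) = min(1, 1.392) = 1.000
(p (+) ~(r \/ r)) -> (p (+) r) = min(1, 1 − 1.000 + 1.000) = min(1, 1.000) = 1.000
~((p (+) ~(r \/ r)) -> (p (+) r)) = 1 − 1.000 = 0.000
r \/ p = max(0.496, 0.896) = 0.896
~((p (+) ~(r \/ r)) -> (p (+) r)) (+) (r \/ p) = min(1, 0.000 + 0.896) = min(1, 0.896) = 0.896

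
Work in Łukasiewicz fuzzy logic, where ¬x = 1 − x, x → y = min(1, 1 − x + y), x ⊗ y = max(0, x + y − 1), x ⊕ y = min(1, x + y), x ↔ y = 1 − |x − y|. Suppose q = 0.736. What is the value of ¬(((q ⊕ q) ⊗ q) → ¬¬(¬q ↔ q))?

q ⊕ q = min(1, 0.736 + 0.736) = min(1, 1.472) = 1.000
(q ⊕ q) ⊗ q = max(0, 1.000 + 0.736 − 1) = max(0, 0.736) = 0.736
¬q = 1 − 0.736 = 0.264
¬q ↔ q = 1 − |0.264 − 0.736| = 1 − 0.472 = 0.528
¬(¬q ↔ q) = 1 − 0.528 = 0.472
¬¬(¬q ↔ q) = 1 − 0.472 = 0.528
((q ⊕ q) ⊗ q) → ¬¬(¬q ↔ q) = min(1, 1 − 0.736 + 0.528) = min(1, 0.792) = 0.792
¬(((q ⊕ q) ⊗ q) → ¬¬(¬q ↔ q)) = 1 − 0.792 = 0.208

0.208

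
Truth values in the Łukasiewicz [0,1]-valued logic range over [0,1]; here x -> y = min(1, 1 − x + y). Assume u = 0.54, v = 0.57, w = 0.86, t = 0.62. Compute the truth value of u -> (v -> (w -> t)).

1.00

w -> t = min(1, 1 − 0.86 + 0.62) = min(1, 0.76) = 0.76
v -> (w -> t) = min(1, 1 − 0.57 + 0.76) = min(1, 1.19) = 1.00
u -> (v -> (w -> t)) = min(1, 1 − 0.54 + 1.00) = min(1, 1.46) = 1.00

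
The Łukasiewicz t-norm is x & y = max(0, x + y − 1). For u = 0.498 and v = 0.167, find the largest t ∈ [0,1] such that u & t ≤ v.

The residuum of the Łukasiewicz t-norm gives the supremum: min(1, 1 − 0.498 + 0.167).
1 − 0.498 + 0.167 = 0.669, so t = min(1, 0.669) = 0.669.
Check: 0.498 & 0.669 = max(0, 0.167) = 0.167 ≤ 0.167.

0.669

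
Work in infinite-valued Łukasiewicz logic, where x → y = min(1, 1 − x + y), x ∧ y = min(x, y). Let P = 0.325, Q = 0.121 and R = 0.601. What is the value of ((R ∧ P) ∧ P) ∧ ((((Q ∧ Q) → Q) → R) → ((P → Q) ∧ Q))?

R ∧ P = min(0.601, 0.325) = 0.325
(R ∧ P) ∧ P = min(0.325, 0.325) = 0.325
Q ∧ Q = min(0.121, 0.121) = 0.121
(Q ∧ Q) → Q = min(1, 1 − 0.121 + 0.121) = min(1, 1.000) = 1.000
((Q ∧ Q) → Q) → R = min(1, 1 − 1.000 + 0.601) = min(1, 0.601) = 0.601
P → Q = min(1, 1 − 0.325 + 0.121) = min(1, 0.796) = 0.796
(P → Q) ∧ Q = min(0.796, 0.121) = 0.121
(((Q ∧ Q) → Q) → R) → ((P → Q) ∧ Q) = min(1, 1 − 0.601 + 0.121) = min(1, 0.520) = 0.520
((R ∧ P) ∧ P) ∧ ((((Q ∧ Q) → Q) → R) → ((P → Q) ∧ Q)) = min(0.325, 0.520) = 0.325

0.325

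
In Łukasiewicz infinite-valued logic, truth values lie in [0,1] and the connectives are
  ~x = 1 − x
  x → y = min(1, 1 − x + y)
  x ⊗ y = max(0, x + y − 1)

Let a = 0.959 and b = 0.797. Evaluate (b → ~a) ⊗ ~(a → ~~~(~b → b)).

0.203

~a = 1 − 0.959 = 0.041
b → ~a = min(1, 1 − 0.797 + 0.041) = min(1, 0.244) = 0.244
~b = 1 − 0.797 = 0.203
~b → b = min(1, 1 − 0.203 + 0.797) = min(1, 1.594) = 1.000
~(~b → b) = 1 − 1.000 = 0.000
~~(~b → b) = 1 − 0.000 = 1.000
~~~(~b → b) = 1 − 1.000 = 0.000
a → ~~~(~b → b) = min(1, 1 − 0.959 + 0.000) = min(1, 0.041) = 0.041
~(a → ~~~(~b → b)) = 1 − 0.041 = 0.959
(b → ~a) ⊗ ~(a → ~~~(~b → b)) = max(0, 0.244 + 0.959 − 1) = max(0, 0.203) = 0.203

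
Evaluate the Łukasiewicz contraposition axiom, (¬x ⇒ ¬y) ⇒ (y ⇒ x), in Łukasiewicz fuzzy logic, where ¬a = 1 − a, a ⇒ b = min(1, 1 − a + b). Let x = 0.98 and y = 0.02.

1.00

¬x = 1 − 0.98 = 0.02
¬y = 1 − 0.02 = 0.98
¬x ⇒ ¬y = min(1, 1 − 0.02 + 0.98) = min(1, 1.96) = 1.00
y ⇒ x = min(1, 1 − 0.02 + 0.98) = min(1, 1.96) = 1.00
(¬x ⇒ ¬y) ⇒ (y ⇒ x) = min(1, 1 − 1.00 + 1.00) = min(1, 1.00) = 1.00
(As expected: an axiom of Ł∞, always 1.)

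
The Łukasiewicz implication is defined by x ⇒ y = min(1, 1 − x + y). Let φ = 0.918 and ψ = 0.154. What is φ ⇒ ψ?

0.236

φ ⇒ ψ = min(1, 1 − 0.918 + 0.154) = min(1, 0.236) = 0.236
For comparison, the Gödel implication (1 if x ≤ y else y) would give 0.154.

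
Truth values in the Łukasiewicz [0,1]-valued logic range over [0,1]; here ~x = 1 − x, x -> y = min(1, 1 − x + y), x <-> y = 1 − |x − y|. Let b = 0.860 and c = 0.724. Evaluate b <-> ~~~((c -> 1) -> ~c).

0.864

c -> 1 = min(1, 1 − 0.724 + 1.000) = min(1, 1.276) = 1.000
~c = 1 − 0.724 = 0.276
(c -> 1) -> ~c = min(1, 1 − 1.000 + 0.276) = min(1, 0.276) = 0.276
~((c -> 1) -> ~c) = 1 − 0.276 = 0.724
~~((c -> 1) -> ~c) = 1 − 0.724 = 0.276
~~~((c -> 1) -> ~c) = 1 − 0.276 = 0.724
b <-> ~~~((c -> 1) -> ~c) = 1 − |0.860 − 0.724| = 1 − 0.136 = 0.864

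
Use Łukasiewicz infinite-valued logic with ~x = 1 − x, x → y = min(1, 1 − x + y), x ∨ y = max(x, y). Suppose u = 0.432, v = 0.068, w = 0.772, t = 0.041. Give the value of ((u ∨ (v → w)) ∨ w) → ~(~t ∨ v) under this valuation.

0.041

v → w = min(1, 1 − 0.068 + 0.772) = min(1, 1.704) = 1.000
u ∨ (v → w) = max(0.432, 1.000) = 1.000
(u ∨ (v → w)) ∨ w = max(1.000, 0.772) = 1.000
~t = 1 − 0.041 = 0.959
~t ∨ v = max(0.959, 0.068) = 0.959
~(~t ∨ v) = 1 − 0.959 = 0.041
((u ∨ (v → w)) ∨ w) → ~(~t ∨ v) = min(1, 1 − 1.000 + 0.041) = min(1, 0.041) = 0.041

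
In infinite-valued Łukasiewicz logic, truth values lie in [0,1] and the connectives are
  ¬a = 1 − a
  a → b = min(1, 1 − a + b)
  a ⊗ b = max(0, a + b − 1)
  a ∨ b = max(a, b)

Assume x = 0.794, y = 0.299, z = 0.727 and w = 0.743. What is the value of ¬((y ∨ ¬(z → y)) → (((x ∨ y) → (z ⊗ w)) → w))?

z → y = min(1, 1 − 0.727 + 0.299) = min(1, 0.572) = 0.572
¬(z → y) = 1 − 0.572 = 0.428
y ∨ ¬(z → y) = max(0.299, 0.428) = 0.428
x ∨ y = max(0.794, 0.299) = 0.794
z ⊗ w = max(0, 0.727 + 0.743 − 1) = max(0, 0.470) = 0.470
(x ∨ y) → (z ⊗ w) = min(1, 1 − 0.794 + 0.470) = min(1, 0.676) = 0.676
((x ∨ y) → (z ⊗ w)) → w = min(1, 1 − 0.676 + 0.743) = min(1, 1.067) = 1.000
(y ∨ ¬(z → y)) → (((x ∨ y) → (z ⊗ w)) → w) = min(1, 1 − 0.428 + 1.000) = min(1, 1.572) = 1.000
¬((y ∨ ¬(z → y)) → (((x ∨ y) → (z ⊗ w)) → w)) = 1 − 1.000 = 0.000

0.000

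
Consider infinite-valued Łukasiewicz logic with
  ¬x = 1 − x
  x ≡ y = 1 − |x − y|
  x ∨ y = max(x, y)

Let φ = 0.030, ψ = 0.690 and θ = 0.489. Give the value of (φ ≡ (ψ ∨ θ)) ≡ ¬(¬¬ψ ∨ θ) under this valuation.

ψ ∨ θ = max(0.690, 0.489) = 0.690
φ ≡ (ψ ∨ θ) = 1 − |0.030 − 0.690| = 1 − 0.660 = 0.340
¬ψ = 1 − 0.690 = 0.310
¬¬ψ = 1 − 0.310 = 0.690
¬¬ψ ∨ θ = max(0.690, 0.489) = 0.690
¬(¬¬ψ ∨ θ) = 1 − 0.690 = 0.310
(φ ≡ (ψ ∨ θ)) ≡ ¬(¬¬ψ ∨ θ) = 1 − |0.340 − 0.310| = 1 − 0.030 = 0.970

0.970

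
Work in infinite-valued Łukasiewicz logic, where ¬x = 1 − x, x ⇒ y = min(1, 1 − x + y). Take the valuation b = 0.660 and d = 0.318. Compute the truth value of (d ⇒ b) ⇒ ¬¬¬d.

0.682

d ⇒ b = min(1, 1 − 0.318 + 0.660) = min(1, 1.342) = 1.000
¬d = 1 − 0.318 = 0.682
¬¬d = 1 − 0.682 = 0.318
¬¬¬d = 1 − 0.318 = 0.682
(d ⇒ b) ⇒ ¬¬¬d = min(1, 1 − 1.000 + 0.682) = min(1, 0.682) = 0.682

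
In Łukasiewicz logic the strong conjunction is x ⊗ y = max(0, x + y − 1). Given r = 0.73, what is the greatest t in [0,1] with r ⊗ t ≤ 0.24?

The residuum of the Łukasiewicz t-norm gives the supremum: min(1, 1 − 0.73 + 0.24).
1 − 0.73 + 0.24 = 0.51, so t = min(1, 0.51) = 0.51.
Check: 0.73 ⊗ 0.51 = max(0, 0.24) = 0.24 ≤ 0.24.

0.51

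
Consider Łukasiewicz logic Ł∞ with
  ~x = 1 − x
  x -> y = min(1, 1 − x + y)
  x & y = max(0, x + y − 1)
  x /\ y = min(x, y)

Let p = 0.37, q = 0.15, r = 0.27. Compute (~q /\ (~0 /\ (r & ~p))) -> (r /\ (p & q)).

1.00

~q = 1 − 0.15 = 0.85
~0 = 1 − 0.00 = 1.00
~p = 1 − 0.37 = 0.63
r & ~p = max(0, 0.27 + 0.63 − 1) = max(0, -0.10) = 0.00
~0 /\ (r & ~p) = min(1.00, 0.00) = 0.00
~q /\ (~0 /\ (r & ~p)) = min(0.85, 0.00) = 0.00
p & q = max(0, 0.37 + 0.15 − 1) = max(0, -0.48) = 0.00
r /\ (p & q) = min(0.27, 0.00) = 0.00
(~q /\ (~0 /\ (r & ~p))) -> (r /\ (p & q)) = min(1, 1 − 0.00 + 0.00) = min(1, 1.00) = 1.00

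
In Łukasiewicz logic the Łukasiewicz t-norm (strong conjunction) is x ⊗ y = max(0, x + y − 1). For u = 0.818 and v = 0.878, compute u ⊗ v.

0.696

u ⊗ v = max(0, 0.818 + 0.878 − 1) = max(0, 0.696) = 0.696
For comparison, the Gödel (minimum) t-norm min(x, y) would give 0.818.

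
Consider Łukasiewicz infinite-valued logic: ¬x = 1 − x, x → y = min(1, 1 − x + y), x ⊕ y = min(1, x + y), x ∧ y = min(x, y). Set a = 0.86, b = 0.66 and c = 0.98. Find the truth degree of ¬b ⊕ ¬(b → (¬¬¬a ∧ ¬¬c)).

¬b = 1 − 0.66 = 0.34
¬a = 1 − 0.86 = 0.14
¬¬a = 1 − 0.14 = 0.86
¬¬¬a = 1 − 0.86 = 0.14
¬c = 1 − 0.98 = 0.02
¬¬c = 1 − 0.02 = 0.98
¬¬¬a ∧ ¬¬c = min(0.14, 0.98) = 0.14
b → (¬¬¬a ∧ ¬¬c) = min(1, 1 − 0.66 + 0.14) = min(1, 0.48) = 0.48
¬(b → (¬¬¬a ∧ ¬¬c)) = 1 − 0.48 = 0.52
¬b ⊕ ¬(b → (¬¬¬a ∧ ¬¬c)) = min(1, 0.34 + 0.52) = min(1, 0.86) = 0.86

0.86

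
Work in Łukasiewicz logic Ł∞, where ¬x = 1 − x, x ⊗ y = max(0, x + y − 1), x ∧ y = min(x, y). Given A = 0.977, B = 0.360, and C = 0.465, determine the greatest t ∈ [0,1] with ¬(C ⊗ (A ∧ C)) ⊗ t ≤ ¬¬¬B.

0.640

A ∧ C = min(0.977, 0.465) = 0.465
C ⊗ (A ∧ C) = max(0, 0.465 + 0.465 − 1) = max(0, -0.070) = 0.000
¬(C ⊗ (A ∧ C)) = 1 − 0.000 = 1.000
So the left factor is ¬(C ⊗ (A ∧ C)) = 1.000.
¬B = 1 − 0.360 = 0.640
¬¬B = 1 − 0.640 = 0.360
¬¬¬B = 1 − 0.360 = 0.640
So the right-hand bound is ¬¬¬B = 0.640.
The residuum of the Łukasiewicz t-norm gives the supremum: min(1, 1 − 1.000 + 0.640).
1 − 1.000 + 0.640 = 0.640, so t = min(1, 0.640) = 0.640.
Check: 1.000 ⊗ 0.640 = max(0, 0.640) = 0.640 ≤ 0.640.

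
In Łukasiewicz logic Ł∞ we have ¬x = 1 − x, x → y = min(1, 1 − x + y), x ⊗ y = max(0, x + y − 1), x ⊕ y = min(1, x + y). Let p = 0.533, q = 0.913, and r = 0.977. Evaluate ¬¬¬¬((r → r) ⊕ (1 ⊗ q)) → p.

r → r = min(1, 1 − 0.977 + 0.977) = min(1, 1.000) = 1.000
1 ⊗ q = max(0, 1.000 + 0.913 − 1) = max(0, 0.913) = 0.913
(r → r) ⊕ (1 ⊗ q) = min(1, 1.000 + 0.913) = min(1, 1.913) = 1.000
¬((r → r) ⊕ (1 ⊗ q)) = 1 − 1.000 = 0.000
¬¬((r → r) ⊕ (1 ⊗ q)) = 1 − 0.000 = 1.000
¬¬¬((r → r) ⊕ (1 ⊗ q)) = 1 − 1.000 = 0.000
¬¬¬¬((r → r) ⊕ (1 ⊗ q)) = 1 − 0.000 = 1.000
¬¬¬¬((r → r) ⊕ (1 ⊗ q)) → p = min(1, 1 − 1.000 + 0.533) = min(1, 0.533) = 0.533

0.533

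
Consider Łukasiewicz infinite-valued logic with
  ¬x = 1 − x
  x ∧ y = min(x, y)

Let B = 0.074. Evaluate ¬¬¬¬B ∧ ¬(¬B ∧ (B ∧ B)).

0.074

¬B = 1 − 0.074 = 0.926
¬¬B = 1 − 0.926 = 0.074
¬¬¬B = 1 − 0.074 = 0.926
¬¬¬¬B = 1 − 0.926 = 0.074
B ∧ B = min(0.074, 0.074) = 0.074
¬B ∧ (B ∧ B) = min(0.926, 0.074) = 0.074
¬(¬B ∧ (B ∧ B)) = 1 − 0.074 = 0.926
¬¬¬¬B ∧ ¬(¬B ∧ (B ∧ B)) = min(0.074, 0.926) = 0.074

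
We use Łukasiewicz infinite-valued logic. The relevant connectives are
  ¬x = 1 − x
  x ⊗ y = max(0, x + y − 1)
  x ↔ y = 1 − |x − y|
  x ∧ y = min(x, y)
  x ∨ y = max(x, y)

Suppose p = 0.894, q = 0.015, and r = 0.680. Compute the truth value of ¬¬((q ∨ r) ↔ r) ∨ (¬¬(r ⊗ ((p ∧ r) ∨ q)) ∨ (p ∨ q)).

q ∨ r = max(0.015, 0.680) = 0.680
(q ∨ r) ↔ r = 1 − |0.680 − 0.680| = 1 − 0.000 = 1.000
¬((q ∨ r) ↔ r) = 1 − 1.000 = 0.000
¬¬((q ∨ r) ↔ r) = 1 − 0.000 = 1.000
p ∧ r = min(0.894, 0.680) = 0.680
(p ∧ r) ∨ q = max(0.680, 0.015) = 0.680
r ⊗ ((p ∧ r) ∨ q) = max(0, 0.680 + 0.680 − 1) = max(0, 0.360) = 0.360
¬(r ⊗ ((p ∧ r) ∨ q)) = 1 − 0.360 = 0.640
¬¬(r ⊗ ((p ∧ r) ∨ q)) = 1 − 0.640 = 0.360
p ∨ q = max(0.894, 0.015) = 0.894
¬¬(r ⊗ ((p ∧ r) ∨ q)) ∨ (p ∨ q) = max(0.360, 0.894) = 0.894
¬¬((q ∨ r) ↔ r) ∨ (¬¬(r ⊗ ((p ∧ r) ∨ q)) ∨ (p ∨ q)) = max(1.000, 0.894) = 1.000

1.000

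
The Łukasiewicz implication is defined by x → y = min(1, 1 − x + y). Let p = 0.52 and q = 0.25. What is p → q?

0.73

p → q = min(1, 1 − 0.52 + 0.25) = min(1, 0.73) = 0.73
For comparison, the Gödel implication (1 if x ≤ y else y) would give 0.25.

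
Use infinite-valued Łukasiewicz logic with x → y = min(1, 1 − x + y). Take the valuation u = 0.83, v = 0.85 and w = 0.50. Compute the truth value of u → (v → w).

0.82

v → w = min(1, 1 − 0.85 + 0.50) = min(1, 0.65) = 0.65
u → (v → w) = min(1, 1 − 0.83 + 0.65) = min(1, 0.82) = 0.82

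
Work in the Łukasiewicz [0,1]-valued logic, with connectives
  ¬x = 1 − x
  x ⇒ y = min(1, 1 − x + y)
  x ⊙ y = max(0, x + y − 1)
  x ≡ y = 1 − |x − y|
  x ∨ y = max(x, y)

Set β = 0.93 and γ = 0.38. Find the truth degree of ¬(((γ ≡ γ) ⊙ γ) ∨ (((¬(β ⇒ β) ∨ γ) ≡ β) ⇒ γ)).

γ ≡ γ = 1 − |0.38 − 0.38| = 1 − 0.00 = 1.00
(γ ≡ γ) ⊙ γ = max(0, 1.00 + 0.38 − 1) = max(0, 0.38) = 0.38
β ⇒ β = min(1, 1 − 0.93 + 0.93) = min(1, 1.00) = 1.00
¬(β ⇒ β) = 1 − 1.00 = 0.00
¬(β ⇒ β) ∨ γ = max(0.00, 0.38) = 0.38
(¬(β ⇒ β) ∨ γ) ≡ β = 1 − |0.38 − 0.93| = 1 − 0.55 = 0.45
((¬(β ⇒ β) ∨ γ) ≡ β) ⇒ γ = min(1, 1 − 0.45 + 0.38) = min(1, 0.93) = 0.93
((γ ≡ γ) ⊙ γ) ∨ (((¬(β ⇒ β) ∨ γ) ≡ β) ⇒ γ) = max(0.38, 0.93) = 0.93
¬(((γ ≡ γ) ⊙ γ) ∨ (((¬(β ⇒ β) ∨ γ) ≡ β) ⇒ γ)) = 1 − 0.93 = 0.07

0.07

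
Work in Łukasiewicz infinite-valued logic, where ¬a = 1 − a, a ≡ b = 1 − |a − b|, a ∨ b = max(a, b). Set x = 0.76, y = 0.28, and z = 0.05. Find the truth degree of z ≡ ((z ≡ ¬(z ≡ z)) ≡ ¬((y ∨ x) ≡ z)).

z ≡ z = 1 − |0.05 − 0.05| = 1 − 0.00 = 1.00
¬(z ≡ z) = 1 − 1.00 = 0.00
z ≡ ¬(z ≡ z) = 1 − |0.05 − 0.00| = 1 − 0.05 = 0.95
y ∨ x = max(0.28, 0.76) = 0.76
(y ∨ x) ≡ z = 1 − |0.76 − 0.05| = 1 − 0.71 = 0.29
¬((y ∨ x) ≡ z) = 1 − 0.29 = 0.71
(z ≡ ¬(z ≡ z)) ≡ ¬((y ∨ x) ≡ z) = 1 − |0.95 − 0.71| = 1 − 0.24 = 0.76
z ≡ ((z ≡ ¬(z ≡ z)) ≡ ¬((y ∨ x) ≡ z)) = 1 − |0.05 − 0.76| = 1 − 0.71 = 0.29

0.29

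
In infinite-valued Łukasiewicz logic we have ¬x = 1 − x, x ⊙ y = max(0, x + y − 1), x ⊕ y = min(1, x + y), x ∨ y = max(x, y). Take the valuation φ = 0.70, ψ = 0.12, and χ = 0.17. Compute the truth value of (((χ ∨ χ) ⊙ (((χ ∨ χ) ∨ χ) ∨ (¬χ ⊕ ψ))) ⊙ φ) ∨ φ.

0.70

χ ∨ χ = max(0.17, 0.17) = 0.17
(χ ∨ χ) ∨ χ = max(0.17, 0.17) = 0.17
¬χ = 1 − 0.17 = 0.83
¬χ ⊕ ψ = min(1, 0.83 + 0.12) = min(1, 0.95) = 0.95
((χ ∨ χ) ∨ χ) ∨ (¬χ ⊕ ψ) = max(0.17, 0.95) = 0.95
(χ ∨ χ) ⊙ (((χ ∨ χ) ∨ χ) ∨ (¬χ ⊕ ψ)) = max(0, 0.17 + 0.95 − 1) = max(0, 0.12) = 0.12
((χ ∨ χ) ⊙ (((χ ∨ χ) ∨ χ) ∨ (¬χ ⊕ ψ))) ⊙ φ = max(0, 0.12 + 0.70 − 1) = max(0, -0.18) = 0.00
(((χ ∨ χ) ⊙ (((χ ∨ χ) ∨ χ) ∨ (¬χ ⊕ ψ))) ⊙ φ) ∨ φ = max(0.00, 0.70) = 0.70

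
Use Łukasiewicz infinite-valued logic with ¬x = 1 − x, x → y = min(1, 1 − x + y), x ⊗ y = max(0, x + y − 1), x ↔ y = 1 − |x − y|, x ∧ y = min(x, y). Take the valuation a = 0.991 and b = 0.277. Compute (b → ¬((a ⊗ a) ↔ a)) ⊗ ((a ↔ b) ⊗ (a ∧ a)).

0.009

a ⊗ a = max(0, 0.991 + 0.991 − 1) = max(0, 0.982) = 0.982
(a ⊗ a) ↔ a = 1 − |0.982 − 0.991| = 1 − 0.009 = 0.991
¬((a ⊗ a) ↔ a) = 1 − 0.991 = 0.009
b → ¬((a ⊗ a) ↔ a) = min(1, 1 − 0.277 + 0.009) = min(1, 0.732) = 0.732
a ↔ b = 1 − |0.991 − 0.277| = 1 − 0.714 = 0.286
a ∧ a = min(0.991, 0.991) = 0.991
(a ↔ b) ⊗ (a ∧ a) = max(0, 0.286 + 0.991 − 1) = max(0, 0.277) = 0.277
(b → ¬((a ⊗ a) ↔ a)) ⊗ ((a ↔ b) ⊗ (a ∧ a)) = max(0, 0.732 + 0.277 − 1) = max(0, 0.009) = 0.009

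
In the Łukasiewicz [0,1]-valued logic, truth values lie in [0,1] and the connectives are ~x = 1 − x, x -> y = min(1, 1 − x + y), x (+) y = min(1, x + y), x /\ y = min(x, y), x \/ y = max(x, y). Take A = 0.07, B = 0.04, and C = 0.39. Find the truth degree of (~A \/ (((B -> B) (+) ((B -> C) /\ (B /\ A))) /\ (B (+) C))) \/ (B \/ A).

0.93

~A = 1 − 0.07 = 0.93
B -> B = min(1, 1 − 0.04 + 0.04) = min(1, 1.00) = 1.00
B -> C = min(1, 1 − 0.04 + 0.39) = min(1, 1.35) = 1.00
B /\ A = min(0.04, 0.07) = 0.04
(B -> C) /\ (B /\ A) = min(1.00, 0.04) = 0.04
(B -> B) (+) ((B -> C) /\ (B /\ A)) = min(1, 1.00 + 0.04) = min(1, 1.04) = 1.00
B (+) C = min(1, 0.04 + 0.39) = min(1, 0.43) = 0.43
((B -> B) (+) ((B -> C) /\ (B /\ A))) /\ (B (+) C) = min(1.00, 0.43) = 0.43
~A \/ (((B -> B) (+) ((B -> C) /\ (B /\ A))) /\ (B (+) C)) = max(0.93, 0.43) = 0.93
B \/ A = max(0.04, 0.07) = 0.07
(~A \/ (((B -> B) (+) ((B -> C) /\ (B /\ A))) /\ (B (+) C))) \/ (B \/ A) = max(0.93, 0.07) = 0.93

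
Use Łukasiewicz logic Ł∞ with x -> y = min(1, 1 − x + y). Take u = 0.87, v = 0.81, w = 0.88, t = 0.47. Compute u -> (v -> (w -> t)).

w -> t = min(1, 1 − 0.88 + 0.47) = min(1, 0.59) = 0.59
v -> (w -> t) = min(1, 1 − 0.81 + 0.59) = min(1, 0.78) = 0.78
u -> (v -> (w -> t)) = min(1, 1 − 0.87 + 0.78) = min(1, 0.91) = 0.91

0.91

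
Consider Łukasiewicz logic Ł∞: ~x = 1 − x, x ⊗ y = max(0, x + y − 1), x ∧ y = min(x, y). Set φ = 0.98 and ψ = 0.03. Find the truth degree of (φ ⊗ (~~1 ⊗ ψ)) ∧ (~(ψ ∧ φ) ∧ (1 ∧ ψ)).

0.01

~1 = 1 − 1.00 = 0.00
~~1 = 1 − 0.00 = 1.00
~~1 ⊗ ψ = max(0, 1.00 + 0.03 − 1) = max(0, 0.03) = 0.03
φ ⊗ (~~1 ⊗ ψ) = max(0, 0.98 + 0.03 − 1) = max(0, 0.01) = 0.01
ψ ∧ φ = min(0.03, 0.98) = 0.03
~(ψ ∧ φ) = 1 − 0.03 = 0.97
1 ∧ ψ = min(1.00, 0.03) = 0.03
~(ψ ∧ φ) ∧ (1 ∧ ψ) = min(0.97, 0.03) = 0.03
(φ ⊗ (~~1 ⊗ ψ)) ∧ (~(ψ ∧ φ) ∧ (1 ∧ ψ)) = min(0.01, 0.03) = 0.01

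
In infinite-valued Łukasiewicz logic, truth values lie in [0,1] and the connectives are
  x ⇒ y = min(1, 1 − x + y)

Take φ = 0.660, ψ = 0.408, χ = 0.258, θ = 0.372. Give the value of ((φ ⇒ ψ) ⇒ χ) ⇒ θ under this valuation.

0.862

φ ⇒ ψ = min(1, 1 − 0.660 + 0.408) = min(1, 0.748) = 0.748
(φ ⇒ ψ) ⇒ χ = min(1, 1 − 0.748 + 0.258) = min(1, 0.510) = 0.510
((φ ⇒ ψ) ⇒ χ) ⇒ θ = min(1, 1 − 0.510 + 0.372) = min(1, 0.862) = 0.862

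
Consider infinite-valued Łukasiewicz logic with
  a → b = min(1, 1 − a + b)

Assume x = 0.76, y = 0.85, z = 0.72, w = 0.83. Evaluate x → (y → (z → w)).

z → w = min(1, 1 − 0.72 + 0.83) = min(1, 1.11) = 1.00
y → (z → w) = min(1, 1 − 0.85 + 1.00) = min(1, 1.15) = 1.00
x → (y → (z → w)) = min(1, 1 − 0.76 + 1.00) = min(1, 1.24) = 1.00

1.00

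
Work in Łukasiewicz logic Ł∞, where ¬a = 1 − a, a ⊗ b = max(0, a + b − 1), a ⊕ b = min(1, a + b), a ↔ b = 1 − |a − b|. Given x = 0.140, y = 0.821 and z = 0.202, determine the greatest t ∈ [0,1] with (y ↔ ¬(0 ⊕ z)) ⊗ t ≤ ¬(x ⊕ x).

0 ⊕ z = min(1, 0.000 + 0.202) = min(1, 0.202) = 0.202
¬(0 ⊕ z) = 1 − 0.202 = 0.798
y ↔ ¬(0 ⊕ z) = 1 − |0.821 − 0.798| = 1 − 0.023 = 0.977
So the left factor is y ↔ ¬(0 ⊕ z) = 0.977.
x ⊕ x = min(1, 0.140 + 0.140) = min(1, 0.280) = 0.280
¬(x ⊕ x) = 1 − 0.280 = 0.720
So the right-hand bound is ¬(x ⊕ x) = 0.720.
The residuum of the Łukasiewicz t-norm gives the supremum: min(1, 1 − 0.977 + 0.720).
1 − 0.977 + 0.720 = 0.743, so t = min(1, 0.743) = 0.743.
Check: 0.977 ⊗ 0.743 = max(0, 0.720) = 0.720 ≤ 0.720.

0.743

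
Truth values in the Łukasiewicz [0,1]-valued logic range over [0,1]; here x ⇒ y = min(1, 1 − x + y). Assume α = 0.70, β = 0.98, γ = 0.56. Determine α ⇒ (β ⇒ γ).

β ⇒ γ = min(1, 1 − 0.98 + 0.56) = min(1, 0.58) = 0.58
α ⇒ (β ⇒ γ) = min(1, 1 − 0.70 + 0.58) = min(1, 0.88) = 0.88

0.88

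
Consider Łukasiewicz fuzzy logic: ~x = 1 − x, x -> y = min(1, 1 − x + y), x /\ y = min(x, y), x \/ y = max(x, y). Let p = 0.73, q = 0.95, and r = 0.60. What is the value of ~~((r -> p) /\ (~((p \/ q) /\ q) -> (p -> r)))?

1.00

r -> p = min(1, 1 − 0.60 + 0.73) = min(1, 1.13) = 1.00
p \/ q = max(0.73, 0.95) = 0.95
(p \/ q) /\ q = min(0.95, 0.95) = 0.95
~((p \/ q) /\ q) = 1 − 0.95 = 0.05
p -> r = min(1, 1 − 0.73 + 0.60) = min(1, 0.87) = 0.87
~((p \/ q) /\ q) -> (p -> r) = min(1, 1 − 0.05 + 0.87) = min(1, 1.82) = 1.00
(r -> p) /\ (~((p \/ q) /\ q) -> (p -> r)) = min(1.00, 1.00) = 1.00
~((r -> p) /\ (~((p \/ q) /\ q) -> (p -> r))) = 1 − 1.00 = 0.00
~~((r -> p) /\ (~((p \/ q) /\ q) -> (p -> r))) = 1 − 0.00 = 1.00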